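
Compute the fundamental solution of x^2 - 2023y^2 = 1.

(x, y) = (2024, 45)

First expand sqrt(2023) as a continued fraction. With x_i = (sqrt(2023) + m_i)/d_i and (m_0, d_0) = (0, 1): a_0 = floor(sqrt(2023)) = 44, since 44^2 = 1936 <= 2023 < 2025 = 45^2.
Iterate m_{i+1} = d_i*a_i - m_i, d_{i+1} = (2023 - m_{i+1}^2)/d_i, a_{i+1} = floor((a_0 + m_{i+1})/d_{i+1}):
  m_1 = 1*44 - 0 = 44, d_1 = (2023 - 44^2)/1 = 87/1 = 87, a_1 = floor((44 + 44)/87) = 1.
  m_2 = 87*1 - 44 = 43, d_2 = (2023 - 43^2)/87 = 174/87 = 2, a_2 = floor((44 + 43)/2) = 43.
  m_3 = 2*43 - 43 = 43, d_3 = (2023 - 43^2)/2 = 174/2 = 87, a_3 = floor((44 + 43)/87) = 1.
  m_4 = 87*1 - 43 = 44, d_4 = (2023 - 44^2)/87 = 87/87 = 1, a_4 = floor((44 + 44)/1) = 88.
  m_5 = 1*88 - 44 = 44, d_5 = (2023 - 44^2)/1 = 87/1 = 87: (m_5, d_5) = (m_1, d_1) = (44, 87), so from here the quotients repeat a_1, ..., a_4; the period length is 4.
So sqrt(2023) = [44; (1, 43, 1, 88)] with period length k = 4.
k is even, so the fundamental solution of x^2 - 2023y^2 = 1 is (p_{k-1}, q_{k-1}) = (p_3, q_3); compute convergents through index 3.
Convergents (p_i = a_i*p_{i-1} + p_{i-2}, q_i = a_i*q_{i-1} + q_{i-2} with p_{-2}=0, p_{-1}=1, q_{-2}=1, q_{-1}=0):
  i=0: a_0=44, p_0 = 44*1 + 0 = 44, q_0 = 44*0 + 1 = 1.
  i=1: a_1=1, p_1 = 1*44 + 1 = 45, q_1 = 1*1 + 0 = 1.
  i=2: a_2=43, p_2 = 43*45 + 44 = 1979, q_2 = 43*1 + 1 = 44.
  i=3: a_3=1, p_3 = 1*1979 + 45 = 2024, q_3 = 1*44 + 1 = 45.
Check: 2024^2 - 2023*45^2 = 4096576 - 4096575 = 1, so (x, y) = (2024, 45) solves the equation, and by the theorem it is the least positive solution.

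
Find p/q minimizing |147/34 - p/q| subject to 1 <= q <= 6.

Expand x = 147/34 as a continued fraction with the Euclidean algorithm:
  147 = 4*34 + 11, so a_0 = 4.
  34 = 3*11 + 1, so a_1 = 3.
  11 = 11*1 + 0, so a_2 = 11.
so x = [4; 3, 11].
Convergents (p_i = a_i*p_{i-1} + p_{i-2}, q_i = a_i*q_{i-1} + q_{i-2} with p_{-2}=0, p_{-1}=1, q_{-2}=1, q_{-1}=0), until the denominator exceeds 6:
  i=0: a_0=4, p_0 = 4*1 + 0 = 4, q_0 = 4*0 + 1 = 1.
  i=1: a_1=3, p_1 = 3*4 + 1 = 13, q_1 = 3*1 + 0 = 3.
  i=2: a_2=11, p_2 = 11*13 + 4 = 147, q_2 = 11*3 + 1 = 34.
q_2 = 34 > 6, so the last convergent with denominator <= 6 is p_1/q_1 = 13/3.
The closest fraction with denominator <= 6 is either p_1/q_1 or the intermediate fraction (k*p_1 + p_0)/(k*q_1 + q_0) with the largest k >= 1 whose denominator stays <= 6; these approach x as k grows, and every other convergent or intermediate fraction in range is farther away.
Largest k: floor((6 - q_0)/q_1) = floor((6 - 1)/3) = 1.
That gives (1*13 + 4)/(1*3 + 1) = 17/4.
Compare the errors: |x - 13/3| = |147*3 - 13*34|/(34*3) = 1/102, and |x - 17/4| = |147*4 - 17*34|/(34*4) = 10/136.
Cross-multiplying, 1*136 = 136 < 1020 = 10*102, so 1/102 is smaller: the convergent 13/3 is closer to x than 17/4.

13/3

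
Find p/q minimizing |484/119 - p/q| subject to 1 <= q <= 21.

61/15

Expand x = 484/119 as a continued fraction with the Euclidean algorithm:
  484 = 4*119 + 8, so a_0 = 4.
  119 = 14*8 + 7, so a_1 = 14.
  8 = 1*7 + 1, so a_2 = 1.
  7 = 7*1 + 0, so a_3 = 7.
so x = [4; 14, 1, 7].
Convergents (p_i = a_i*p_{i-1} + p_{i-2}, q_i = a_i*q_{i-1} + q_{i-2} with p_{-2}=0, p_{-1}=1, q_{-2}=1, q_{-1}=0), until the denominator exceeds 21:
  i=0: a_0=4, p_0 = 4*1 + 0 = 4, q_0 = 4*0 + 1 = 1.
  i=1: a_1=14, p_1 = 14*4 + 1 = 57, q_1 = 14*1 + 0 = 14.
  i=2: a_2=1, p_2 = 1*57 + 4 = 61, q_2 = 1*14 + 1 = 15.
  i=3: a_3=7, p_3 = 7*61 + 57 = 484, q_3 = 7*15 + 14 = 119.
q_3 = 119 > 21, so the last convergent with denominator <= 21 is p_2/q_2 = 61/15.
The closest fraction with denominator <= 21 is either p_2/q_2 or the intermediate fraction (k*p_2 + p_1)/(k*q_2 + q_1) with the largest k >= 1 whose denominator stays <= 21; these approach x as k grows, and every other convergent or intermediate fraction in range is farther away.
Largest k: floor((21 - q_1)/q_2) = floor((21 - 14)/15) = 0.
Since k = 0, no intermediate fraction beyond p_2/q_2 has denominator <= 21, so the convergent 61/15 is the closest (its error is |484*15 - 61*119|/(119*15) = 1/1785).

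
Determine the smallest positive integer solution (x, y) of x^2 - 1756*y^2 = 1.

(x, y) = (387199, 9240)

First expand sqrt(1756) as a continued fraction. With x_i = (sqrt(1756) + m_i)/d_i and (m_0, d_0) = (0, 1): a_0 = floor(sqrt(1756)) = 41, since 41^2 = 1681 <= 1756 < 1764 = 42^2.
Iterate m_{i+1} = d_i*a_i - m_i, d_{i+1} = (1756 - m_{i+1}^2)/d_i, a_{i+1} = floor((a_0 + m_{i+1})/d_{i+1}):
  m_1 = 1*41 - 0 = 41, d_1 = (1756 - 41^2)/1 = 75/1 = 75, a_1 = floor((41 + 41)/75) = 1.
  m_2 = 75*1 - 41 = 34, d_2 = (1756 - 34^2)/75 = 600/75 = 8, a_2 = floor((41 + 34)/8) = 9.
  m_3 = 8*9 - 34 = 38, d_3 = (1756 - 38^2)/8 = 312/8 = 39, a_3 = floor((41 + 38)/39) = 2.
  m_4 = 39*2 - 38 = 40, d_4 = (1756 - 40^2)/39 = 156/39 = 4, a_4 = floor((41 + 40)/4) = 20.
  m_5 = 4*20 - 40 = 40, d_5 = (1756 - 40^2)/4 = 156/4 = 39, a_5 = floor((41 + 40)/39) = 2.
  m_6 = 39*2 - 40 = 38, d_6 = (1756 - 38^2)/39 = 312/39 = 8, a_6 = floor((41 + 38)/8) = 9.
  m_7 = 8*9 - 38 = 34, d_7 = (1756 - 34^2)/8 = 600/8 = 75, a_7 = floor((41 + 34)/75) = 1.
  m_8 = 75*1 - 34 = 41, d_8 = (1756 - 41^2)/75 = 75/75 = 1, a_8 = floor((41 + 41)/1) = 82.
  m_9 = 1*82 - 41 = 41, d_9 = (1756 - 41^2)/1 = 75/1 = 75: (m_9, d_9) = (m_1, d_1) = (41, 75), so from here the quotients repeat a_1, ..., a_8; the period length is 8.
So sqrt(1756) = [41; (1, 9, 2, 20, 2, 9, 1, 82)] with period length k = 8.
k is even, so the fundamental solution of x^2 - 1756y^2 = 1 is (p_{k-1}, q_{k-1}) = (p_7, q_7); compute convergents through index 7.
Convergents (p_i = a_i*p_{i-1} + p_{i-2}, q_i = a_i*q_{i-1} + q_{i-2} with p_{-2}=0, p_{-1}=1, q_{-2}=1, q_{-1}=0):
  i=0: a_0=41, p_0 = 41*1 + 0 = 41, q_0 = 41*0 + 1 = 1.
  i=1: a_1=1, p_1 = 1*41 + 1 = 42, q_1 = 1*1 + 0 = 1.
  i=2: a_2=9, p_2 = 9*42 + 41 = 419, q_2 = 9*1 + 1 = 10.
  i=3: a_3=2, p_3 = 2*419 + 42 = 880, q_3 = 2*10 + 1 = 21.
  i=4: a_4=20, p_4 = 20*880 + 419 = 18019, q_4 = 20*21 + 10 = 430.
  i=5: a_5=2, p_5 = 2*18019 + 880 = 36918, q_5 = 2*430 + 21 = 881.
  i=6: a_6=9, p_6 = 9*36918 + 18019 = 350281, q_6 = 9*881 + 430 = 8359.
  i=7: a_7=1, p_7 = 1*350281 + 36918 = 387199, q_7 = 1*8359 + 881 = 9240.
Check: 387199^2 - 1756*9240^2 = 149923065601 - 149923065600 = 1, so (x, y) = (387199, 9240) solves the equation, and by the theorem it is the least positive solution.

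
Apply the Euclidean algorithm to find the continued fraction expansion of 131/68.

Run the Euclidean algorithm on 131 and 68; the successive quotients are the partial quotients a_0, a_1, ... (each step inverts the fractional part left over by the previous one):
  131 = 1*68 + 63, so a_0 = 1.
  68 = 1*63 + 5, so a_1 = 1.
  63 = 12*5 + 3, so a_2 = 12.
  5 = 1*3 + 2, so a_3 = 1.
  3 = 1*2 + 1, so a_4 = 1.
  2 = 2*1 + 0, so a_5 = 2.
The remainder reaches 0 after 6 divisions, so the expansion has 6 partial quotients, read off in order.

[1; 1, 12, 1, 1, 2]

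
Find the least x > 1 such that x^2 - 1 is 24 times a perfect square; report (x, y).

First expand sqrt(24) as a continued fraction. With x_i = (sqrt(24) + m_i)/d_i and (m_0, d_0) = (0, 1): a_0 = floor(sqrt(24)) = 4, since 4^2 = 16 <= 24 < 25 = 5^2.
Iterate m_{i+1} = d_i*a_i - m_i, d_{i+1} = (24 - m_{i+1}^2)/d_i, a_{i+1} = floor((a_0 + m_{i+1})/d_{i+1}):
  m_1 = 1*4 - 0 = 4, d_1 = (24 - 4^2)/1 = 8/1 = 8, a_1 = floor((4 + 4)/8) = 1.
  m_2 = 8*1 - 4 = 4, d_2 = (24 - 4^2)/8 = 8/8 = 1, a_2 = floor((4 + 4)/1) = 8.
  m_3 = 1*8 - 4 = 4, d_3 = (24 - 4^2)/1 = 8/1 = 8: (m_3, d_3) = (m_1, d_1) = (4, 8), so from here the quotients repeat a_1, a_2; the period length is 2.
So sqrt(24) = [4; (1, 8)] with period length k = 2.
k is even, so the fundamental solution of x^2 - 24y^2 = 1 is (p_{k-1}, q_{k-1}) = (p_1, q_1); compute convergents through index 1.
Convergents (p_i = a_i*p_{i-1} + p_{i-2}, q_i = a_i*q_{i-1} + q_{i-2} with p_{-2}=0, p_{-1}=1, q_{-2}=1, q_{-1}=0):
  i=0: a_0=4, p_0 = 4*1 + 0 = 4, q_0 = 4*0 + 1 = 1.
  i=1: a_1=1, p_1 = 1*4 + 1 = 5, q_1 = 1*1 + 0 = 1.
Check: 5^2 - 24*1^2 = 25 - 24 = 1, so (x, y) = (5, 1) solves the equation, and by the theorem it is the least positive solution.

(x, y) = (5, 1)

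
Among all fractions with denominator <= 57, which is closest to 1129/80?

748/53

Expand x = 1129/80 as a continued fraction with the Euclidean algorithm:
  1129 = 14*80 + 9, so a_0 = 14.
  80 = 8*9 + 8, so a_1 = 8.
  9 = 1*8 + 1, so a_2 = 1.
  8 = 8*1 + 0, so a_3 = 8.
so x = [14; 8, 1, 8].
Convergents (p_i = a_i*p_{i-1} + p_{i-2}, q_i = a_i*q_{i-1} + q_{i-2} with p_{-2}=0, p_{-1}=1, q_{-2}=1, q_{-1}=0), until the denominator exceeds 57:
  i=0: a_0=14, p_0 = 14*1 + 0 = 14, q_0 = 14*0 + 1 = 1.
  i=1: a_1=8, p_1 = 8*14 + 1 = 113, q_1 = 8*1 + 0 = 8.
  i=2: a_2=1, p_2 = 1*113 + 14 = 127, q_2 = 1*8 + 1 = 9.
  i=3: a_3=8, p_3 = 8*127 + 113 = 1129, q_3 = 8*9 + 8 = 80.
q_3 = 80 > 57, so the last convergent with denominator <= 57 is p_2/q_2 = 127/9.
The closest fraction with denominator <= 57 is either p_2/q_2 or the intermediate fraction (k*p_2 + p_1)/(k*q_2 + q_1) with the largest k >= 1 whose denominator stays <= 57; these approach x as k grows, and every other convergent or intermediate fraction in range is farther away.
Largest k: floor((57 - q_1)/q_2) = floor((57 - 8)/9) = 5.
That gives (5*127 + 113)/(5*9 + 8) = 748/53.
Compare the errors: |x - 127/9| = |1129*9 - 127*80|/(80*9) = 1/720, and |x - 748/53| = |1129*53 - 748*80|/(80*53) = 3/4240.
Cross-multiplying, 3*720 = 2160 < 4240 = 1*4240, so 3/4240 is smaller: the intermediate fraction 748/53 is closer to x than 127/9.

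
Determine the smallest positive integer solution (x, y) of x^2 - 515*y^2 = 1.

First expand sqrt(515) as a continued fraction. With x_i = (sqrt(515) + m_i)/d_i and (m_0, d_0) = (0, 1): a_0 = floor(sqrt(515)) = 22, since 22^2 = 484 <= 515 < 529 = 23^2.
Iterate m_{i+1} = d_i*a_i - m_i, d_{i+1} = (515 - m_{i+1}^2)/d_i, a_{i+1} = floor((a_0 + m_{i+1})/d_{i+1}):
  m_1 = 1*22 - 0 = 22, d_1 = (515 - 22^2)/1 = 31/1 = 31, a_1 = floor((22 + 22)/31) = 1.
  m_2 = 31*1 - 22 = 9, d_2 = (515 - 9^2)/31 = 434/31 = 14, a_2 = floor((22 + 9)/14) = 2.
  m_3 = 14*2 - 9 = 19, d_3 = (515 - 19^2)/14 = 154/14 = 11, a_3 = floor((22 + 19)/11) = 3.
  m_4 = 11*3 - 19 = 14, d_4 = (515 - 14^2)/11 = 319/11 = 29, a_4 = floor((22 + 14)/29) = 1.
  m_5 = 29*1 - 14 = 15, d_5 = (515 - 15^2)/29 = 290/29 = 10, a_5 = floor((22 + 15)/10) = 3.
  m_6 = 10*3 - 15 = 15, d_6 = (515 - 15^2)/10 = 290/10 = 29, a_6 = floor((22 + 15)/29) = 1.
  m_7 = 29*1 - 15 = 14, d_7 = (515 - 14^2)/29 = 319/29 = 11, a_7 = floor((22 + 14)/11) = 3.
  m_8 = 11*3 - 14 = 19, d_8 = (515 - 19^2)/11 = 154/11 = 14, a_8 = floor((22 + 19)/14) = 2.
  m_9 = 14*2 - 19 = 9, d_9 = (515 - 9^2)/14 = 434/14 = 31, a_9 = floor((22 + 9)/31) = 1.
  m_10 = 31*1 - 9 = 22, d_10 = (515 - 22^2)/31 = 31/31 = 1, a_10 = floor((22 + 22)/1) = 44.
  m_11 = 1*44 - 22 = 22, d_11 = (515 - 22^2)/1 = 31/1 = 31: (m_11, d_11) = (m_1, d_1) = (22, 31), so from here the quotients repeat a_1, ..., a_10; the period length is 10.
So sqrt(515) = [22; (1, 2, 3, 1, 3, 1, 3, 2, 1, 44)] with period length k = 10.
k is even, so the fundamental solution of x^2 - 515y^2 = 1 is (p_{k-1}, q_{k-1}) = (p_9, q_9); compute convergents through index 9.
Convergents (p_i = a_i*p_{i-1} + p_{i-2}, q_i = a_i*q_{i-1} + q_{i-2} with p_{-2}=0, p_{-1}=1, q_{-2}=1, q_{-1}=0):
  i=0: a_0=22, p_0 = 22*1 + 0 = 22, q_0 = 22*0 + 1 = 1.
  i=1: a_1=1, p_1 = 1*22 + 1 = 23, q_1 = 1*1 + 0 = 1.
  i=2: a_2=2, p_2 = 2*23 + 22 = 68, q_2 = 2*1 + 1 = 3.
  i=3: a_3=3, p_3 = 3*68 + 23 = 227, q_3 = 3*3 + 1 = 10.
  i=4: a_4=1, p_4 = 1*227 + 68 = 295, q_4 = 1*10 + 3 = 13.
  i=5: a_5=3, p_5 = 3*295 + 227 = 1112, q_5 = 3*13 + 10 = 49.
  i=6: a_6=1, p_6 = 1*1112 + 295 = 1407, q_6 = 1*49 + 13 = 62.
  i=7: a_7=3, p_7 = 3*1407 + 1112 = 5333, q_7 = 3*62 + 49 = 235.
  i=8: a_8=2, p_8 = 2*5333 + 1407 = 12073, q_8 = 2*235 + 62 = 532.
  i=9: a_9=1, p_9 = 1*12073 + 5333 = 17406, q_9 = 1*532 + 235 = 767.
Check: 17406^2 - 515*767^2 = 302968836 - 302968835 = 1, so (x, y) = (17406, 767) solves the equation, and by the theorem it is the least positive solution.

(x, y) = (17406, 767)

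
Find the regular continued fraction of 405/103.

Run the Euclidean algorithm on 405 and 103; the successive quotients are the partial quotients a_0, a_1, ... (each step inverts the fractional part left over by the previous one):
  405 = 3*103 + 96, so a_0 = 3.
  103 = 1*96 + 7, so a_1 = 1.
  96 = 13*7 + 5, so a_2 = 13.
  7 = 1*5 + 2, so a_3 = 1.
  5 = 2*2 + 1, so a_4 = 2.
  2 = 2*1 + 0, so a_5 = 2.
The remainder reaches 0 after 6 divisions, so the expansion has 6 partial quotients, read off in order.

[3; 1, 13, 1, 2, 2]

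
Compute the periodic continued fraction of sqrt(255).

Write x_i = (sqrt(255) + m_i)/d_i with (m_0, d_0) = (0, 1). a_0 = floor(sqrt(255)) = 15, since 15^2 = 225 <= 255 < 256 = 16^2.
Iterate m_{i+1} = d_i*a_i - m_i, d_{i+1} = (255 - m_{i+1}^2)/d_i, a_{i+1} = floor((a_0 + m_{i+1})/d_{i+1}):
  m_1 = 1*15 - 0 = 15, d_1 = (255 - 15^2)/1 = 30/1 = 30, a_1 = floor((15 + 15)/30) = 1.
  m_2 = 30*1 - 15 = 15, d_2 = (255 - 15^2)/30 = 30/30 = 1, a_2 = floor((15 + 15)/1) = 30.
  m_3 = 1*30 - 15 = 15, d_3 = (255 - 15^2)/1 = 30/1 = 30: (m_3, d_3) = (m_1, d_1) = (15, 30), so from here the quotients repeat a_1, a_2; the period length is 2.
Hence the expansion of sqrt(255) is a_0 = 15 followed by the repeating block 1, 30 (period 2).

[15; (1, 30)]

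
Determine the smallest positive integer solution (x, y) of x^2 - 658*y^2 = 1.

(x, y) = (1693, 66)

First expand sqrt(658) as a continued fraction. With x_i = (sqrt(658) + m_i)/d_i and (m_0, d_0) = (0, 1): a_0 = floor(sqrt(658)) = 25, since 25^2 = 625 <= 658 < 676 = 26^2.
Iterate m_{i+1} = d_i*a_i - m_i, d_{i+1} = (658 - m_{i+1}^2)/d_i, a_{i+1} = floor((a_0 + m_{i+1})/d_{i+1}):
  m_1 = 1*25 - 0 = 25, d_1 = (658 - 25^2)/1 = 33/1 = 33, a_1 = floor((25 + 25)/33) = 1.
  m_2 = 33*1 - 25 = 8, d_2 = (658 - 8^2)/33 = 594/33 = 18, a_2 = floor((25 + 8)/18) = 1.
  m_3 = 18*1 - 8 = 10, d_3 = (658 - 10^2)/18 = 558/18 = 31, a_3 = floor((25 + 10)/31) = 1.
  m_4 = 31*1 - 10 = 21, d_4 = (658 - 21^2)/31 = 217/31 = 7, a_4 = floor((25 + 21)/7) = 6.
  m_5 = 7*6 - 21 = 21, d_5 = (658 - 21^2)/7 = 217/7 = 31, a_5 = floor((25 + 21)/31) = 1.
  m_6 = 31*1 - 21 = 10, d_6 = (658 - 10^2)/31 = 558/31 = 18, a_6 = floor((25 + 10)/18) = 1.
  m_7 = 18*1 - 10 = 8, d_7 = (658 - 8^2)/18 = 594/18 = 33, a_7 = floor((25 + 8)/33) = 1.
  m_8 = 33*1 - 8 = 25, d_8 = (658 - 25^2)/33 = 33/33 = 1, a_8 = floor((25 + 25)/1) = 50.
  m_9 = 1*50 - 25 = 25, d_9 = (658 - 25^2)/1 = 33/1 = 33: (m_9, d_9) = (m_1, d_1) = (25, 33), so from here the quotients repeat a_1, ..., a_8; the period length is 8.
So sqrt(658) = [25; (1, 1, 1, 6, 1, 1, 1, 50)] with period length k = 8.
k is even, so the fundamental solution of x^2 - 658y^2 = 1 is (p_{k-1}, q_{k-1}) = (p_7, q_7); compute convergents through index 7.
Convergents (p_i = a_i*p_{i-1} + p_{i-2}, q_i = a_i*q_{i-1} + q_{i-2} with p_{-2}=0, p_{-1}=1, q_{-2}=1, q_{-1}=0):
  i=0: a_0=25, p_0 = 25*1 + 0 = 25, q_0 = 25*0 + 1 = 1.
  i=1: a_1=1, p_1 = 1*25 + 1 = 26, q_1 = 1*1 + 0 = 1.
  i=2: a_2=1, p_2 = 1*26 + 25 = 51, q_2 = 1*1 + 1 = 2.
  i=3: a_3=1, p_3 = 1*51 + 26 = 77, q_3 = 1*2 + 1 = 3.
  i=4: a_4=6, p_4 = 6*77 + 51 = 513, q_4 = 6*3 + 2 = 20.
  i=5: a_5=1, p_5 = 1*513 + 77 = 590, q_5 = 1*20 + 3 = 23.
  i=6: a_6=1, p_6 = 1*590 + 513 = 1103, q_6 = 1*23 + 20 = 43.
  i=7: a_7=1, p_7 = 1*1103 + 590 = 1693, q_7 = 1*43 + 23 = 66.
Check: 1693^2 - 658*66^2 = 2866249 - 2866248 = 1, so (x, y) = (1693, 66) solves the equation, and by the theorem it is the least positive solution.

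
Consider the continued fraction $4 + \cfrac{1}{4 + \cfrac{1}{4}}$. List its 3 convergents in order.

4/1, 17/4, 72/17

Using the convergent recurrence p_i = a_i*p_{i-1} + p_{i-2}, q_i = a_i*q_{i-1} + q_{i-2} with p_{-2}=0, p_{-1}=1, q_{-2}=1, q_{-1}=0:
  i=0: a_0=4, p_0 = 4*1 + 0 = 4, q_0 = 4*0 + 1 = 1.
  i=1: a_1=4, p_1 = 4*4 + 1 = 17, q_1 = 4*1 + 0 = 4.
  i=2: a_2=4, p_2 = 4*17 + 4 = 72, q_2 = 4*4 + 1 = 17.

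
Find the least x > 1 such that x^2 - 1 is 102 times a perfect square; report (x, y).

(x, y) = (101, 10)

First expand sqrt(102) as a continued fraction. With x_i = (sqrt(102) + m_i)/d_i and (m_0, d_0) = (0, 1): a_0 = floor(sqrt(102)) = 10, since 10^2 = 100 <= 102 < 121 = 11^2.
Iterate m_{i+1} = d_i*a_i - m_i, d_{i+1} = (102 - m_{i+1}^2)/d_i, a_{i+1} = floor((a_0 + m_{i+1})/d_{i+1}):
  m_1 = 1*10 - 0 = 10, d_1 = (102 - 10^2)/1 = 2/1 = 2, a_1 = floor((10 + 10)/2) = 10.
  m_2 = 2*10 - 10 = 10, d_2 = (102 - 10^2)/2 = 2/2 = 1, a_2 = floor((10 + 10)/1) = 20.
  m_3 = 1*20 - 10 = 10, d_3 = (102 - 10^2)/1 = 2/1 = 2: (m_3, d_3) = (m_1, d_1) = (10, 2), so from here the quotients repeat a_1, a_2; the period length is 2.
So sqrt(102) = [10; (10, 20)] with period length k = 2.
k is even, so the fundamental solution of x^2 - 102y^2 = 1 is (p_{k-1}, q_{k-1}) = (p_1, q_1); compute convergents through index 1.
Convergents (p_i = a_i*p_{i-1} + p_{i-2}, q_i = a_i*q_{i-1} + q_{i-2} with p_{-2}=0, p_{-1}=1, q_{-2}=1, q_{-1}=0):
  i=0: a_0=10, p_0 = 10*1 + 0 = 10, q_0 = 10*0 + 1 = 1.
  i=1: a_1=10, p_1 = 10*10 + 1 = 101, q_1 = 10*1 + 0 = 10.
Check: 101^2 - 102*10^2 = 10201 - 10200 = 1, so (x, y) = (101, 10) solves the equation, and by the theorem it is the least positive solution.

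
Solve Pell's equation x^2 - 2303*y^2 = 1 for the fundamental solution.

(x, y) = (48, 1)

First expand sqrt(2303) as a continued fraction. With x_i = (sqrt(2303) + m_i)/d_i and (m_0, d_0) = (0, 1): a_0 = floor(sqrt(2303)) = 47, since 47^2 = 2209 <= 2303 < 2304 = 48^2.
Iterate m_{i+1} = d_i*a_i - m_i, d_{i+1} = (2303 - m_{i+1}^2)/d_i, a_{i+1} = floor((a_0 + m_{i+1})/d_{i+1}):
  m_1 = 1*47 - 0 = 47, d_1 = (2303 - 47^2)/1 = 94/1 = 94, a_1 = floor((47 + 47)/94) = 1.
  m_2 = 94*1 - 47 = 47, d_2 = (2303 - 47^2)/94 = 94/94 = 1, a_2 = floor((47 + 47)/1) = 94.
  m_3 = 1*94 - 47 = 47, d_3 = (2303 - 47^2)/1 = 94/1 = 94: (m_3, d_3) = (m_1, d_1) = (47, 94), so from here the quotients repeat a_1, a_2; the period length is 2.
So sqrt(2303) = [47; (1, 94)] with period length k = 2.
k is even, so the fundamental solution of x^2 - 2303y^2 = 1 is (p_{k-1}, q_{k-1}) = (p_1, q_1); compute convergents through index 1.
Convergents (p_i = a_i*p_{i-1} + p_{i-2}, q_i = a_i*q_{i-1} + q_{i-2} with p_{-2}=0, p_{-1}=1, q_{-2}=1, q_{-1}=0):
  i=0: a_0=47, p_0 = 47*1 + 0 = 47, q_0 = 47*0 + 1 = 1.
  i=1: a_1=1, p_1 = 1*47 + 1 = 48, q_1 = 1*1 + 0 = 1.
Check: 48^2 - 2303*1^2 = 2304 - 2303 = 1, so (x, y) = (48, 1) solves the equation, and by the theorem it is the least positive solution.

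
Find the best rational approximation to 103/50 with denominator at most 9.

Expand x = 103/50 as a continued fraction with the Euclidean algorithm:
  103 = 2*50 + 3, so a_0 = 2.
  50 = 16*3 + 2, so a_1 = 16.
  3 = 1*2 + 1, so a_2 = 1.
  2 = 2*1 + 0, so a_3 = 2.
so x = [2; 16, 1, 2].
Convergents (p_i = a_i*p_{i-1} + p_{i-2}, q_i = a_i*q_{i-1} + q_{i-2} with p_{-2}=0, p_{-1}=1, q_{-2}=1, q_{-1}=0), until the denominator exceeds 9:
  i=0: a_0=2, p_0 = 2*1 + 0 = 2, q_0 = 2*0 + 1 = 1.
  i=1: a_1=16, p_1 = 16*2 + 1 = 33, q_1 = 16*1 + 0 = 16.
q_1 = 16 > 9, so the last convergent with denominator <= 9 is p_0/q_0 = 2/1.
The closest fraction with denominator <= 9 is either p_0/q_0 or the intermediate fraction (k*p_0 + p_{-1})/(k*q_0 + q_{-1}) with the largest k >= 1 whose denominator stays <= 9; these approach x as k grows, and every other convergent or intermediate fraction in range is farther away.
Largest k: floor((9 - q_{-1})/q_0) = floor((9 - 0)/1) = 9 (using the seeds p_{-1} = 1, q_{-1} = 0).
That gives (9*2 + 1)/(9*1 + 0) = 19/9.
Compare the errors: |x - 2/1| = |103*1 - 2*50|/(50*1) = 3/50, and |x - 19/9| = |103*9 - 19*50|/(50*9) = 23/450.
Cross-multiplying, 23*50 = 1150 < 1350 = 3*450, so 23/450 is smaller: the intermediate fraction 19/9 is closer to x than 2/1.

19/9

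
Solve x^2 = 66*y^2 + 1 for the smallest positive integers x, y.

(x, y) = (65, 8)

First expand sqrt(66) as a continued fraction. With x_i = (sqrt(66) + m_i)/d_i and (m_0, d_0) = (0, 1): a_0 = floor(sqrt(66)) = 8, since 8^2 = 64 <= 66 < 81 = 9^2.
Iterate m_{i+1} = d_i*a_i - m_i, d_{i+1} = (66 - m_{i+1}^2)/d_i, a_{i+1} = floor((a_0 + m_{i+1})/d_{i+1}):
  m_1 = 1*8 - 0 = 8, d_1 = (66 - 8^2)/1 = 2/1 = 2, a_1 = floor((8 + 8)/2) = 8.
  m_2 = 2*8 - 8 = 8, d_2 = (66 - 8^2)/2 = 2/2 = 1, a_2 = floor((8 + 8)/1) = 16.
  m_3 = 1*16 - 8 = 8, d_3 = (66 - 8^2)/1 = 2/1 = 2: (m_3, d_3) = (m_1, d_1) = (8, 2), so from here the quotients repeat a_1, a_2; the period length is 2.
So sqrt(66) = [8; (8, 16)] with period length k = 2.
k is even, so the fundamental solution of x^2 - 66y^2 = 1 is (p_{k-1}, q_{k-1}) = (p_1, q_1); compute convergents through index 1.
Convergents (p_i = a_i*p_{i-1} + p_{i-2}, q_i = a_i*q_{i-1} + q_{i-2} with p_{-2}=0, p_{-1}=1, q_{-2}=1, q_{-1}=0):
  i=0: a_0=8, p_0 = 8*1 + 0 = 8, q_0 = 8*0 + 1 = 1.
  i=1: a_1=8, p_1 = 8*8 + 1 = 65, q_1 = 8*1 + 0 = 8.
Check: 65^2 - 66*8^2 = 4225 - 4224 = 1, so (x, y) = (65, 8) solves the equation, and by the theorem it is the least positive solution.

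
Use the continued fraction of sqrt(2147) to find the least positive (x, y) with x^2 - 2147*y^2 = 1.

First expand sqrt(2147) as a continued fraction. With x_i = (sqrt(2147) + m_i)/d_i and (m_0, d_0) = (0, 1): a_0 = floor(sqrt(2147)) = 46, since 46^2 = 2116 <= 2147 < 2209 = 47^2.
Iterate m_{i+1} = d_i*a_i - m_i, d_{i+1} = (2147 - m_{i+1}^2)/d_i, a_{i+1} = floor((a_0 + m_{i+1})/d_{i+1}):
  m_1 = 1*46 - 0 = 46, d_1 = (2147 - 46^2)/1 = 31/1 = 31, a_1 = floor((46 + 46)/31) = 2.
  m_2 = 31*2 - 46 = 16, d_2 = (2147 - 16^2)/31 = 1891/31 = 61, a_2 = floor((46 + 16)/61) = 1.
  m_3 = 61*1 - 16 = 45, d_3 = (2147 - 45^2)/61 = 122/61 = 2, a_3 = floor((46 + 45)/2) = 45.
  m_4 = 2*45 - 45 = 45, d_4 = (2147 - 45^2)/2 = 122/2 = 61, a_4 = floor((46 + 45)/61) = 1.
  m_5 = 61*1 - 45 = 16, d_5 = (2147 - 16^2)/61 = 1891/61 = 31, a_5 = floor((46 + 16)/31) = 2.
  m_6 = 31*2 - 16 = 46, d_6 = (2147 - 46^2)/31 = 31/31 = 1, a_6 = floor((46 + 46)/1) = 92.
  m_7 = 1*92 - 46 = 46, d_7 = (2147 - 46^2)/1 = 31/1 = 31: (m_7, d_7) = (m_1, d_1) = (46, 31), so from here the quotients repeat a_1, ..., a_6; the period length is 6.
So sqrt(2147) = [46; (2, 1, 45, 1, 2, 92)] with period length k = 6.
k is even, so the fundamental solution of x^2 - 2147y^2 = 1 is (p_{k-1}, q_{k-1}) = (p_5, q_5); compute convergents through index 5.
Convergents (p_i = a_i*p_{i-1} + p_{i-2}, q_i = a_i*q_{i-1} + q_{i-2} with p_{-2}=0, p_{-1}=1, q_{-2}=1, q_{-1}=0):
  i=0: a_0=46, p_0 = 46*1 + 0 = 46, q_0 = 46*0 + 1 = 1.
  i=1: a_1=2, p_1 = 2*46 + 1 = 93, q_1 = 2*1 + 0 = 2.
  i=2: a_2=1, p_2 = 1*93 + 46 = 139, q_2 = 1*2 + 1 = 3.
  i=3: a_3=45, p_3 = 45*139 + 93 = 6348, q_3 = 45*3 + 2 = 137.
  i=4: a_4=1, p_4 = 1*6348 + 139 = 6487, q_4 = 1*137 + 3 = 140.
  i=5: a_5=2, p_5 = 2*6487 + 6348 = 19322, q_5 = 2*140 + 137 = 417.
Check: 19322^2 - 2147*417^2 = 373339684 - 373339683 = 1, so (x, y) = (19322, 417) solves the equation, and by the theorem it is the least positive solution.

(x, y) = (19322, 417)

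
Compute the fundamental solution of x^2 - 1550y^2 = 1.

(x, y) = (999999, 25400)

First expand sqrt(1550) as a continued fraction. With x_i = (sqrt(1550) + m_i)/d_i and (m_0, d_0) = (0, 1): a_0 = floor(sqrt(1550)) = 39, since 39^2 = 1521 <= 1550 < 1600 = 40^2.
Iterate m_{i+1} = d_i*a_i - m_i, d_{i+1} = (1550 - m_{i+1}^2)/d_i, a_{i+1} = floor((a_0 + m_{i+1})/d_{i+1}):
  m_1 = 1*39 - 0 = 39, d_1 = (1550 - 39^2)/1 = 29/1 = 29, a_1 = floor((39 + 39)/29) = 2.
  m_2 = 29*2 - 39 = 19, d_2 = (1550 - 19^2)/29 = 1189/29 = 41, a_2 = floor((39 + 19)/41) = 1.
  m_3 = 41*1 - 19 = 22, d_3 = (1550 - 22^2)/41 = 1066/41 = 26, a_3 = floor((39 + 22)/26) = 2.
  m_4 = 26*2 - 22 = 30, d_4 = (1550 - 30^2)/26 = 650/26 = 25, a_4 = floor((39 + 30)/25) = 2.
  m_5 = 25*2 - 30 = 20, d_5 = (1550 - 20^2)/25 = 1150/25 = 46, a_5 = floor((39 + 20)/46) = 1.
  m_6 = 46*1 - 20 = 26, d_6 = (1550 - 26^2)/46 = 874/46 = 19, a_6 = floor((39 + 26)/19) = 3.
  m_7 = 19*3 - 26 = 31, d_7 = (1550 - 31^2)/19 = 589/19 = 31, a_7 = floor((39 + 31)/31) = 2.
  m_8 = 31*2 - 31 = 31, d_8 = (1550 - 31^2)/31 = 589/31 = 19, a_8 = floor((39 + 31)/19) = 3.
  m_9 = 19*3 - 31 = 26, d_9 = (1550 - 26^2)/19 = 874/19 = 46, a_9 = floor((39 + 26)/46) = 1.
  m_10 = 46*1 - 26 = 20, d_10 = (1550 - 20^2)/46 = 1150/46 = 25, a_10 = floor((39 + 20)/25) = 2.
  m_11 = 25*2 - 20 = 30, d_11 = (1550 - 30^2)/25 = 650/25 = 26, a_11 = floor((39 + 30)/26) = 2.
  m_12 = 26*2 - 30 = 22, d_12 = (1550 - 22^2)/26 = 1066/26 = 41, a_12 = floor((39 + 22)/41) = 1.
  m_13 = 41*1 - 22 = 19, d_13 = (1550 - 19^2)/41 = 1189/41 = 29, a_13 = floor((39 + 19)/29) = 2.
  m_14 = 29*2 - 19 = 39, d_14 = (1550 - 39^2)/29 = 29/29 = 1, a_14 = floor((39 + 39)/1) = 78.
  m_15 = 1*78 - 39 = 39, d_15 = (1550 - 39^2)/1 = 29/1 = 29: (m_15, d_15) = (m_1, d_1) = (39, 29), so from here the quotients repeat a_1, ..., a_14; the period length is 14.
So sqrt(1550) = [39; (2, 1, 2, 2, 1, 3, 2, 3, 1, 2, 2, 1, 2, 78)] with period length k = 14.
k is even, so the fundamental solution of x^2 - 1550y^2 = 1 is (p_{k-1}, q_{k-1}) = (p_13, q_13); compute convergents through index 13.
Convergents (p_i = a_i*p_{i-1} + p_{i-2}, q_i = a_i*q_{i-1} + q_{i-2} with p_{-2}=0, p_{-1}=1, q_{-2}=1, q_{-1}=0):
  i=0: a_0=39, p_0 = 39*1 + 0 = 39, q_0 = 39*0 + 1 = 1.
  i=1: a_1=2, p_1 = 2*39 + 1 = 79, q_1 = 2*1 + 0 = 2.
  i=2: a_2=1, p_2 = 1*79 + 39 = 118, q_2 = 1*2 + 1 = 3.
  i=3: a_3=2, p_3 = 2*118 + 79 = 315, q_3 = 2*3 + 2 = 8.
  i=4: a_4=2, p_4 = 2*315 + 118 = 748, q_4 = 2*8 + 3 = 19.
  i=5: a_5=1, p_5 = 1*748 + 315 = 1063, q_5 = 1*19 + 8 = 27.
  i=6: a_6=3, p_6 = 3*1063 + 748 = 3937, q_6 = 3*27 + 19 = 100.
  i=7: a_7=2, p_7 = 2*3937 + 1063 = 8937, q_7 = 2*100 + 27 = 227.
  i=8: a_8=3, p_8 = 3*8937 + 3937 = 30748, q_8 = 3*227 + 100 = 781.
  i=9: a_9=1, p_9 = 1*30748 + 8937 = 39685, q_9 = 1*781 + 227 = 1008.
  i=10: a_10=2, p_10 = 2*39685 + 30748 = 110118, q_10 = 2*1008 + 781 = 2797.
  i=11: a_11=2, p_11 = 2*110118 + 39685 = 259921, q_11 = 2*2797 + 1008 = 6602.
  i=12: a_12=1, p_12 = 1*259921 + 110118 = 370039, q_12 = 1*6602 + 2797 = 9399.
  i=13: a_13=2, p_13 = 2*370039 + 259921 = 999999, q_13 = 2*9399 + 6602 = 25400.
Check: 999999^2 - 1550*25400^2 = 999998000001 - 999998000000 = 1, so (x, y) = (999999, 25400) solves the equation, and by the theorem it is the least positive solution.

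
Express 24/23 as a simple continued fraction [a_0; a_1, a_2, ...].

[1; 23]

Run the Euclidean algorithm on 24 and 23; the successive quotients are the partial quotients a_0, a_1, ... (each step inverts the fractional part left over by the previous one):
  24 = 1*23 + 1, so a_0 = 1.
  23 = 23*1 + 0, so a_1 = 23.
The remainder reaches 0 after 2 divisions, so the expansion has 2 partial quotients, read off in order.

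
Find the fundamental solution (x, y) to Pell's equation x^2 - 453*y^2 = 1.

First expand sqrt(453) as a continued fraction. With x_i = (sqrt(453) + m_i)/d_i and (m_0, d_0) = (0, 1): a_0 = floor(sqrt(453)) = 21, since 21^2 = 441 <= 453 < 484 = 22^2.
Iterate m_{i+1} = d_i*a_i - m_i, d_{i+1} = (453 - m_{i+1}^2)/d_i, a_{i+1} = floor((a_0 + m_{i+1})/d_{i+1}):
  m_1 = 1*21 - 0 = 21, d_1 = (453 - 21^2)/1 = 12/1 = 12, a_1 = floor((21 + 21)/12) = 3.
  m_2 = 12*3 - 21 = 15, d_2 = (453 - 15^2)/12 = 228/12 = 19, a_2 = floor((21 + 15)/19) = 1.
  m_3 = 19*1 - 15 = 4, d_3 = (453 - 4^2)/19 = 437/19 = 23, a_3 = floor((21 + 4)/23) = 1.
  m_4 = 23*1 - 4 = 19, d_4 = (453 - 19^2)/23 = 92/23 = 4, a_4 = floor((21 + 19)/4) = 10.
  m_5 = 4*10 - 19 = 21, d_5 = (453 - 21^2)/4 = 12/4 = 3, a_5 = floor((21 + 21)/3) = 14.
  m_6 = 3*14 - 21 = 21, d_6 = (453 - 21^2)/3 = 12/3 = 4, a_6 = floor((21 + 21)/4) = 10.
  m_7 = 4*10 - 21 = 19, d_7 = (453 - 19^2)/4 = 92/4 = 23, a_7 = floor((21 + 19)/23) = 1.
  m_8 = 23*1 - 19 = 4, d_8 = (453 - 4^2)/23 = 437/23 = 19, a_8 = floor((21 + 4)/19) = 1.
  m_9 = 19*1 - 4 = 15, d_9 = (453 - 15^2)/19 = 228/19 = 12, a_9 = floor((21 + 15)/12) = 3.
  m_10 = 12*3 - 15 = 21, d_10 = (453 - 21^2)/12 = 12/12 = 1, a_10 = floor((21 + 21)/1) = 42.
  m_11 = 1*42 - 21 = 21, d_11 = (453 - 21^2)/1 = 12/1 = 12: (m_11, d_11) = (m_1, d_1) = (21, 12), so from here the quotients repeat a_1, ..., a_10; the period length is 10.
So sqrt(453) = [21; (3, 1, 1, 10, 14, 10, 1, 1, 3, 42)] with period length k = 10.
k is even, so the fundamental solution of x^2 - 453y^2 = 1 is (p_{k-1}, q_{k-1}) = (p_9, q_9); compute convergents through index 9.
Convergents (p_i = a_i*p_{i-1} + p_{i-2}, q_i = a_i*q_{i-1} + q_{i-2} with p_{-2}=0, p_{-1}=1, q_{-2}=1, q_{-1}=0):
  i=0: a_0=21, p_0 = 21*1 + 0 = 21, q_0 = 21*0 + 1 = 1.
  i=1: a_1=3, p_1 = 3*21 + 1 = 64, q_1 = 3*1 + 0 = 3.
  i=2: a_2=1, p_2 = 1*64 + 21 = 85, q_2 = 1*3 + 1 = 4.
  i=3: a_3=1, p_3 = 1*85 + 64 = 149, q_3 = 1*4 + 3 = 7.
  i=4: a_4=10, p_4 = 10*149 + 85 = 1575, q_4 = 10*7 + 4 = 74.
  i=5: a_5=14, p_5 = 14*1575 + 149 = 22199, q_5 = 14*74 + 7 = 1043.
  i=6: a_6=10, p_6 = 10*22199 + 1575 = 223565, q_6 = 10*1043 + 74 = 10504.
  i=7: a_7=1, p_7 = 1*223565 + 22199 = 245764, q_7 = 1*10504 + 1043 = 11547.
  i=8: a_8=1, p_8 = 1*245764 + 223565 = 469329, q_8 = 1*11547 + 10504 = 22051.
  i=9: a_9=3, p_9 = 3*469329 + 245764 = 1653751, q_9 = 3*22051 + 11547 = 77700.
Check: 1653751^2 - 453*77700^2 = 2734892370001 - 2734892370000 = 1, so (x, y) = (1653751, 77700) solves the equation, and by the theorem it is the least positive solution.

(x, y) = (1653751, 77700)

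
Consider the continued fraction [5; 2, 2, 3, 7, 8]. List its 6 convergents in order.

5/1, 11/2, 27/5, 92/17, 671/124, 5460/1009

Using the convergent recurrence p_i = a_i*p_{i-1} + p_{i-2}, q_i = a_i*q_{i-1} + q_{i-2} with p_{-2}=0, p_{-1}=1, q_{-2}=1, q_{-1}=0:
  i=0: a_0=5, p_0 = 5*1 + 0 = 5, q_0 = 5*0 + 1 = 1.
  i=1: a_1=2, p_1 = 2*5 + 1 = 11, q_1 = 2*1 + 0 = 2.
  i=2: a_2=2, p_2 = 2*11 + 5 = 27, q_2 = 2*2 + 1 = 5.
  i=3: a_3=3, p_3 = 3*27 + 11 = 92, q_3 = 3*5 + 2 = 17.
  i=4: a_4=7, p_4 = 7*92 + 27 = 671, q_4 = 7*17 + 5 = 124.
  i=5: a_5=8, p_5 = 8*671 + 92 = 5460, q_5 = 8*124 + 17 = 1009.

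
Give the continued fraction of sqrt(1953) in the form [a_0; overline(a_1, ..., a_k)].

[44; overline(5, 5, 3, 12, 3, 5, 5, 88)]

Write x_i = (sqrt(1953) + m_i)/d_i with (m_0, d_0) = (0, 1). a_0 = floor(sqrt(1953)) = 44, since 44^2 = 1936 <= 1953 < 2025 = 45^2.
Iterate m_{i+1} = d_i*a_i - m_i, d_{i+1} = (1953 - m_{i+1}^2)/d_i, a_{i+1} = floor((a_0 + m_{i+1})/d_{i+1}):
  m_1 = 1*44 - 0 = 44, d_1 = (1953 - 44^2)/1 = 17/1 = 17, a_1 = floor((44 + 44)/17) = 5.
  m_2 = 17*5 - 44 = 41, d_2 = (1953 - 41^2)/17 = 272/17 = 16, a_2 = floor((44 + 41)/16) = 5.
  m_3 = 16*5 - 41 = 39, d_3 = (1953 - 39^2)/16 = 432/16 = 27, a_3 = floor((44 + 39)/27) = 3.
  m_4 = 27*3 - 39 = 42, d_4 = (1953 - 42^2)/27 = 189/27 = 7, a_4 = floor((44 + 42)/7) = 12.
  m_5 = 7*12 - 42 = 42, d_5 = (1953 - 42^2)/7 = 189/7 = 27, a_5 = floor((44 + 42)/27) = 3.
  m_6 = 27*3 - 42 = 39, d_6 = (1953 - 39^2)/27 = 432/27 = 16, a_6 = floor((44 + 39)/16) = 5.
  m_7 = 16*5 - 39 = 41, d_7 = (1953 - 41^2)/16 = 272/16 = 17, a_7 = floor((44 + 41)/17) = 5.
  m_8 = 17*5 - 41 = 44, d_8 = (1953 - 44^2)/17 = 17/17 = 1, a_8 = floor((44 + 44)/1) = 88.
  m_9 = 1*88 - 44 = 44, d_9 = (1953 - 44^2)/1 = 17/1 = 17: (m_9, d_9) = (m_1, d_1) = (44, 17), so from here the quotients repeat a_1, ..., a_8; the period length is 8.
Hence the expansion of sqrt(1953) is a_0 = 44 followed by the repeating block 5, 5, 3, 12, 3, 5, 5, 88 (period 8).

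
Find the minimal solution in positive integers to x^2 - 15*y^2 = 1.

First expand sqrt(15) as a continued fraction. With x_i = (sqrt(15) + m_i)/d_i and (m_0, d_0) = (0, 1): a_0 = floor(sqrt(15)) = 3, since 3^2 = 9 <= 15 < 16 = 4^2.
Iterate m_{i+1} = d_i*a_i - m_i, d_{i+1} = (15 - m_{i+1}^2)/d_i, a_{i+1} = floor((a_0 + m_{i+1})/d_{i+1}):
  m_1 = 1*3 - 0 = 3, d_1 = (15 - 3^2)/1 = 6/1 = 6, a_1 = floor((3 + 3)/6) = 1.
  m_2 = 6*1 - 3 = 3, d_2 = (15 - 3^2)/6 = 6/6 = 1, a_2 = floor((3 + 3)/1) = 6.
  m_3 = 1*6 - 3 = 3, d_3 = (15 - 3^2)/1 = 6/1 = 6: (m_3, d_3) = (m_1, d_1) = (3, 6), so from here the quotients repeat a_1, a_2; the period length is 2.
So sqrt(15) = [3; (1, 6)] with period length k = 2.
k is even, so the fundamental solution of x^2 - 15y^2 = 1 is (p_{k-1}, q_{k-1}) = (p_1, q_1); compute convergents through index 1.
Convergents (p_i = a_i*p_{i-1} + p_{i-2}, q_i = a_i*q_{i-1} + q_{i-2} with p_{-2}=0, p_{-1}=1, q_{-2}=1, q_{-1}=0):
  i=0: a_0=3, p_0 = 3*1 + 0 = 3, q_0 = 3*0 + 1 = 1.
  i=1: a_1=1, p_1 = 1*3 + 1 = 4, q_1 = 1*1 + 0 = 1.
Check: 4^2 - 15*1^2 = 16 - 15 = 1, so (x, y) = (4, 1) solves the equation, and by the theorem it is the least positive solution.

(x, y) = (4, 1)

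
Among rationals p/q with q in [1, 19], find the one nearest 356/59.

Expand x = 356/59 as a continued fraction with the Euclidean algorithm:
  356 = 6*59 + 2, so a_0 = 6.
  59 = 29*2 + 1, so a_1 = 29.
  2 = 2*1 + 0, so a_2 = 2.
so x = [6; 29, 2].
Convergents (p_i = a_i*p_{i-1} + p_{i-2}, q_i = a_i*q_{i-1} + q_{i-2} with p_{-2}=0, p_{-1}=1, q_{-2}=1, q_{-1}=0), until the denominator exceeds 19:
  i=0: a_0=6, p_0 = 6*1 + 0 = 6, q_0 = 6*0 + 1 = 1.
  i=1: a_1=29, p_1 = 29*6 + 1 = 175, q_1 = 29*1 + 0 = 29.
q_1 = 29 > 19, so the last convergent with denominator <= 19 is p_0/q_0 = 6/1.
The closest fraction with denominator <= 19 is either p_0/q_0 or the intermediate fraction (k*p_0 + p_{-1})/(k*q_0 + q_{-1}) with the largest k >= 1 whose denominator stays <= 19; these approach x as k grows, and every other convergent or intermediate fraction in range is farther away.
Largest k: floor((19 - q_{-1})/q_0) = floor((19 - 0)/1) = 19 (using the seeds p_{-1} = 1, q_{-1} = 0).
That gives (19*6 + 1)/(19*1 + 0) = 115/19.
Compare the errors: |x - 6/1| = |356*1 - 6*59|/(59*1) = 2/59, and |x - 115/19| = |356*19 - 115*59|/(59*19) = 21/1121.
Cross-multiplying, 21*59 = 1239 < 2242 = 2*1121, so 21/1121 is smaller: the intermediate fraction 115/19 is closer to x than 6/1.

115/19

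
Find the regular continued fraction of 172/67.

Run the Euclidean algorithm on 172 and 67; the successive quotients are the partial quotients a_0, a_1, ... (each step inverts the fractional part left over by the previous one):
  172 = 2*67 + 38, so a_0 = 2.
  67 = 1*38 + 29, so a_1 = 1.
  38 = 1*29 + 9, so a_2 = 1.
  29 = 3*9 + 2, so a_3 = 3.
  9 = 4*2 + 1, so a_4 = 4.
  2 = 2*1 + 0, so a_5 = 2.
The remainder reaches 0 after 6 divisions, so the expansion has 6 partial quotients, read off in order.

[2; 1, 1, 3, 4, 2]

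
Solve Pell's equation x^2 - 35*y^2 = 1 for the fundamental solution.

First expand sqrt(35) as a continued fraction. With x_i = (sqrt(35) + m_i)/d_i and (m_0, d_0) = (0, 1): a_0 = floor(sqrt(35)) = 5, since 5^2 = 25 <= 35 < 36 = 6^2.
Iterate m_{i+1} = d_i*a_i - m_i, d_{i+1} = (35 - m_{i+1}^2)/d_i, a_{i+1} = floor((a_0 + m_{i+1})/d_{i+1}):
  m_1 = 1*5 - 0 = 5, d_1 = (35 - 5^2)/1 = 10/1 = 10, a_1 = floor((5 + 5)/10) = 1.
  m_2 = 10*1 - 5 = 5, d_2 = (35 - 5^2)/10 = 10/10 = 1, a_2 = floor((5 + 5)/1) = 10.
  m_3 = 1*10 - 5 = 5, d_3 = (35 - 5^2)/1 = 10/1 = 10: (m_3, d_3) = (m_1, d_1) = (5, 10), so from here the quotients repeat a_1, a_2; the period length is 2.
So sqrt(35) = [5; (1, 10)] with period length k = 2.
k is even, so the fundamental solution of x^2 - 35y^2 = 1 is (p_{k-1}, q_{k-1}) = (p_1, q_1); compute convergents through index 1.
Convergents (p_i = a_i*p_{i-1} + p_{i-2}, q_i = a_i*q_{i-1} + q_{i-2} with p_{-2}=0, p_{-1}=1, q_{-2}=1, q_{-1}=0):
  i=0: a_0=5, p_0 = 5*1 + 0 = 5, q_0 = 5*0 + 1 = 1.
  i=1: a_1=1, p_1 = 1*5 + 1 = 6, q_1 = 1*1 + 0 = 1.
Check: 6^2 - 35*1^2 = 36 - 35 = 1, so (x, y) = (6, 1) solves the equation, and by the theorem it is the least positive solution.

(x, y) = (6, 1)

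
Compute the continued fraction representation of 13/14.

[0; 1, 13]

Run the Euclidean algorithm on 13 and 14; the successive quotients are the partial quotients a_0, a_1, ... (each step inverts the fractional part left over by the previous one):
  13 = 0*14 + 13, so a_0 = 0.
  14 = 1*13 + 1, so a_1 = 1.
  13 = 13*1 + 0, so a_2 = 13.
The remainder reaches 0 after 3 divisions, so the expansion has 3 partial quotients, read off in order.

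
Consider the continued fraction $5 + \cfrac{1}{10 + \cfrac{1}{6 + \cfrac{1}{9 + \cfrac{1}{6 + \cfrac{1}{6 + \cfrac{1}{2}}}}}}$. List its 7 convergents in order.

Using the convergent recurrence p_i = a_i*p_{i-1} + p_{i-2}, q_i = a_i*q_{i-1} + q_{i-2} with p_{-2}=0, p_{-1}=1, q_{-2}=1, q_{-1}=0:
  i=0: a_0=5, p_0 = 5*1 + 0 = 5, q_0 = 5*0 + 1 = 1.
  i=1: a_1=10, p_1 = 10*5 + 1 = 51, q_1 = 10*1 + 0 = 10.
  i=2: a_2=6, p_2 = 6*51 + 5 = 311, q_2 = 6*10 + 1 = 61.
  i=3: a_3=9, p_3 = 9*311 + 51 = 2850, q_3 = 9*61 + 10 = 559.
  i=4: a_4=6, p_4 = 6*2850 + 311 = 17411, q_4 = 6*559 + 61 = 3415.
  i=5: a_5=6, p_5 = 6*17411 + 2850 = 107316, q_5 = 6*3415 + 559 = 21049.
  i=6: a_6=2, p_6 = 2*107316 + 17411 = 232043, q_6 = 2*21049 + 3415 = 45513.

5/1, 51/10, 311/61, 2850/559, 17411/3415, 107316/21049, 232043/45513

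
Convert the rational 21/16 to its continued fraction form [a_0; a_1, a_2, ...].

[1; 3, 5]

Run the Euclidean algorithm on 21 and 16; the successive quotients are the partial quotients a_0, a_1, ... (each step inverts the fractional part left over by the previous one):
  21 = 1*16 + 5, so a_0 = 1.
  16 = 3*5 + 1, so a_1 = 3.
  5 = 5*1 + 0, so a_2 = 5.
The remainder reaches 0 after 3 divisions, so the expansion has 3 partial quotients, read off in order.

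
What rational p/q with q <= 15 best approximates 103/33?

25/8

Expand x = 103/33 as a continued fraction with the Euclidean algorithm:
  103 = 3*33 + 4, so a_0 = 3.
  33 = 8*4 + 1, so a_1 = 8.
  4 = 4*1 + 0, so a_2 = 4.
so x = [3; 8, 4].
Convergents (p_i = a_i*p_{i-1} + p_{i-2}, q_i = a_i*q_{i-1} + q_{i-2} with p_{-2}=0, p_{-1}=1, q_{-2}=1, q_{-1}=0), until the denominator exceeds 15:
  i=0: a_0=3, p_0 = 3*1 + 0 = 3, q_0 = 3*0 + 1 = 1.
  i=1: a_1=8, p_1 = 8*3 + 1 = 25, q_1 = 8*1 + 0 = 8.
  i=2: a_2=4, p_2 = 4*25 + 3 = 103, q_2 = 4*8 + 1 = 33.
q_2 = 33 > 15, so the last convergent with denominator <= 15 is p_1/q_1 = 25/8.
The closest fraction with denominator <= 15 is either p_1/q_1 or the intermediate fraction (k*p_1 + p_0)/(k*q_1 + q_0) with the largest k >= 1 whose denominator stays <= 15; these approach x as k grows, and every other convergent or intermediate fraction in range is farther away.
Largest k: floor((15 - q_0)/q_1) = floor((15 - 1)/8) = 1.
That gives (1*25 + 3)/(1*8 + 1) = 28/9.
Compare the errors: |x - 25/8| = |103*8 - 25*33|/(33*8) = 1/264, and |x - 28/9| = |103*9 - 28*33|/(33*9) = 3/297.
Cross-multiplying, 1*297 = 297 < 792 = 3*264, so 1/264 is smaller: the convergent 25/8 is closer to x than 28/9.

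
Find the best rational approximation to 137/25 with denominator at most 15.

Expand x = 137/25 as a continued fraction with the Euclidean algorithm:
  137 = 5*25 + 12, so a_0 = 5.
  25 = 2*12 + 1, so a_1 = 2.
  12 = 12*1 + 0, so a_2 = 12.
so x = [5; 2, 12].
Convergents (p_i = a_i*p_{i-1} + p_{i-2}, q_i = a_i*q_{i-1} + q_{i-2} with p_{-2}=0, p_{-1}=1, q_{-2}=1, q_{-1}=0), until the denominator exceeds 15:
  i=0: a_0=5, p_0 = 5*1 + 0 = 5, q_0 = 5*0 + 1 = 1.
  i=1: a_1=2, p_1 = 2*5 + 1 = 11, q_1 = 2*1 + 0 = 2.
  i=2: a_2=12, p_2 = 12*11 + 5 = 137, q_2 = 12*2 + 1 = 25.
q_2 = 25 > 15, so the last convergent with denominator <= 15 is p_1/q_1 = 11/2.
The closest fraction with denominator <= 15 is either p_1/q_1 or the intermediate fraction (k*p_1 + p_0)/(k*q_1 + q_0) with the largest k >= 1 whose denominator stays <= 15; these approach x as k grows, and every other convergent or intermediate fraction in range is farther away.
Largest k: floor((15 - q_0)/q_1) = floor((15 - 1)/2) = 7.
That gives (7*11 + 5)/(7*2 + 1) = 82/15.
Compare the errors: |x - 11/2| = |137*2 - 11*25|/(25*2) = 1/50, and |x - 82/15| = |137*15 - 82*25|/(25*15) = 5/375.
Cross-multiplying, 5*50 = 250 < 375 = 1*375, so 5/375 is smaller: the intermediate fraction 82/15 is closer to x than 11/2.

82/15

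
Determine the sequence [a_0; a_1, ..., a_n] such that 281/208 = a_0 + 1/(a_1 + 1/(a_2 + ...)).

[1; 2, 1, 5, 1, 1, 1, 3]

Run the Euclidean algorithm on 281 and 208; the successive quotients are the partial quotients a_0, a_1, ... (each step inverts the fractional part left over by the previous one):
  281 = 1*208 + 73, so a_0 = 1.
  208 = 2*73 + 62, so a_1 = 2.
  73 = 1*62 + 11, so a_2 = 1.
  62 = 5*11 + 7, so a_3 = 5.
  11 = 1*7 + 4, so a_4 = 1.
  7 = 1*4 + 3, so a_5 = 1.
  4 = 1*3 + 1, so a_6 = 1.
  3 = 3*1 + 0, so a_7 = 3.
The remainder reaches 0 after 8 divisions, so the expansion has 8 partial quotients, read off in order.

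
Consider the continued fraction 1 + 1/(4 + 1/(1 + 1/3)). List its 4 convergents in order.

Using the convergent recurrence p_i = a_i*p_{i-1} + p_{i-2}, q_i = a_i*q_{i-1} + q_{i-2} with p_{-2}=0, p_{-1}=1, q_{-2}=1, q_{-1}=0:
  i=0: a_0=1, p_0 = 1*1 + 0 = 1, q_0 = 1*0 + 1 = 1.
  i=1: a_1=4, p_1 = 4*1 + 1 = 5, q_1 = 4*1 + 0 = 4.
  i=2: a_2=1, p_2 = 1*5 + 1 = 6, q_2 = 1*4 + 1 = 5.
  i=3: a_3=3, p_3 = 3*6 + 5 = 23, q_3 = 3*5 + 4 = 19.

1/1, 5/4, 6/5, 23/19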